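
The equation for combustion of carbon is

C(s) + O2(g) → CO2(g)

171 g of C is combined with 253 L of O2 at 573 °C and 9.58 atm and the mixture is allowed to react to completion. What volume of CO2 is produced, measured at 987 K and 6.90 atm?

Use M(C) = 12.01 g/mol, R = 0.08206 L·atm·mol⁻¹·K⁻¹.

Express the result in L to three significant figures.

n(C) = 171 / 12.01 = 14.24 mol
n(O2) = PV/RT = (9.58 × 253) / (0.08206 × 846.15) = 34.91 mol
For 14.24 mol C, stoichiometry requires (1/1) × 14.24 = 14.24 mol O2; 34.91 mol is available, so C is limiting.
n(CO2) = (1/1) × 14.24 = 14.24 mol
V(CO2) = nRT/P = 14.24 × 0.08206 × 987 / 6.90 = 167.2 L

167 L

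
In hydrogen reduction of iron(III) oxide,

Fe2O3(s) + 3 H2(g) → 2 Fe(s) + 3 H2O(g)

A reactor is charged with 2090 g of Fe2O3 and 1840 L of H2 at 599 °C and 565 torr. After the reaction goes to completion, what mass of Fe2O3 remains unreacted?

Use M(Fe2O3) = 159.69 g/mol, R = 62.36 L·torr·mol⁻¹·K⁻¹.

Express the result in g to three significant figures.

1070 g

n(Fe2O3) = 2090 / 159.69 = 13.09 mol
n(H2) = PV/RT = (565 × 1840) / (62.36 × 872.15) = 19.11 mol
For 13.09 mol Fe2O3, stoichiometry requires (3/1) × 13.09 = 39.27 mol H2; 19.11 mol is available, so H2 is limiting.
n(Fe2O3) consumed = (1/3) × 19.11 = 6.370 mol; remaining = 13.09 − 6.370 = 6.720 mol
m(Fe2O3) = 6.720 × 159.69 = 1073 g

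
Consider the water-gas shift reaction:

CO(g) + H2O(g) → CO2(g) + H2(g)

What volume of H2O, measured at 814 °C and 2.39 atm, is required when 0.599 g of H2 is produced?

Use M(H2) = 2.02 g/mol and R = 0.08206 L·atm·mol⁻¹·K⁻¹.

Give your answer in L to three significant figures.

n(H2) = 0.5990 / 2.02 = 0.2965 mol
n(H2O) = (1/1) × 0.2965 = 0.2965 mol
V = nRT/P = 0.2965 × 0.08206 × 1087.15 / 2.39 = 11.07 L

11.1 L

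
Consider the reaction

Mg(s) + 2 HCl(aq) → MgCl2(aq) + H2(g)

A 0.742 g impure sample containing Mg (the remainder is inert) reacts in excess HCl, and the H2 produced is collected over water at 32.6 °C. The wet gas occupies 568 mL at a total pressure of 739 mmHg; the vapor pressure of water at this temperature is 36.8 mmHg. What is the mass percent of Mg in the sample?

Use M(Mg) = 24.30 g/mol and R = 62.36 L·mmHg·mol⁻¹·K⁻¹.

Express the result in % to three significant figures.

P(H2) = 739 − 36.8 = 702.2 mmHg
n(H2) = PV/RT = (702.2 × 0.5680) / (62.36 × 305.75) = 0.02092 mol
n(Mg) = (1/1) × 0.02092 = 0.02092 mol
m(Mg) = 0.02092 × 24.30 = 0.5084 g
%Mg = 0.5084 / 0.742 × 100 = 68.52%

68.5 %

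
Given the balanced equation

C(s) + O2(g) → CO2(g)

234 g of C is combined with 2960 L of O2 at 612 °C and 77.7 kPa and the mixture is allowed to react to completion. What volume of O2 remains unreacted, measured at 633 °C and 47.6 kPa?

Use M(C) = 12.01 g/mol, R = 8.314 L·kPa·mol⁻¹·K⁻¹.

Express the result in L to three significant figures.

1860 L

n(C) = 234 / 12.01 = 19.48 mol
n(O2) = PV/RT = (77.7 × 2960) / (8.314 × 885.15) = 31.25 mol
For 19.48 mol C, stoichiometry requires (1/1) × 19.48 = 19.48 mol O2; 31.25 mol is available, so C is limiting.
n(O2) consumed = (1/1) × 19.48 = 19.48 mol; remaining = 31.25 − 19.48 = 11.77 mol
V(O2) = nRT/P = 11.77 × 8.314 × 906.15 / 47.6 = 1863 L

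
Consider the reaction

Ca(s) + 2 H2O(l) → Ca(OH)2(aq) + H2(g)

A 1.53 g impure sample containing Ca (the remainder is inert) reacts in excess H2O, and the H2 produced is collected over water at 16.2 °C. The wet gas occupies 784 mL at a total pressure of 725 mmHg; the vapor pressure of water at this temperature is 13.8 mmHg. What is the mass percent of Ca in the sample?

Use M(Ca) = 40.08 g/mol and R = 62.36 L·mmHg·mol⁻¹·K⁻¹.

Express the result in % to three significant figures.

80.9 %

P(H2) = 725 − 13.8 = 711.2 mmHg
n(H2) = PV/RT = (711.2 × 0.7840) / (62.36 × 289.35) = 0.03090 mol
n(Ca) = (1/1) × 0.03090 = 0.03090 mol
m(Ca) = 0.03090 × 40.08 = 1.238 g
%Ca = 1.238 / 1.53 × 100 = 80.92%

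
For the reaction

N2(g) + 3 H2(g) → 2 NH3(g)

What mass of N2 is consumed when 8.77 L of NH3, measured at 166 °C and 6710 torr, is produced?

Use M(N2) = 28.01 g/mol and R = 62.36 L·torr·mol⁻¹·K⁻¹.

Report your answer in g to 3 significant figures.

n(NH3) = PV/RT = (6710 × 8.77) / (62.36 × 439.15) = 2.149 mol
n(N2) = (1/2) × 2.149 = 1.075 mol
m(N2) = 1.075 × 28.01 = 30.11 g

30.1 g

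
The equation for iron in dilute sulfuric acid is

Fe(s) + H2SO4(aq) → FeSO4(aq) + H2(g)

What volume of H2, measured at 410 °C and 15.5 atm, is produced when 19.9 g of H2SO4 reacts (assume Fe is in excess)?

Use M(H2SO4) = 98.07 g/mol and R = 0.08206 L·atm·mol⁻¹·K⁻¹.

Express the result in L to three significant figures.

0.734 L

n(H2SO4) = 19.90 / 98.07 = 0.2029 mol
n(H2) = (1/1) × 0.2029 = 0.2029 mol
V = nRT/P = 0.2029 × 0.08206 × 683.15 / 15.5 = 0.7338 L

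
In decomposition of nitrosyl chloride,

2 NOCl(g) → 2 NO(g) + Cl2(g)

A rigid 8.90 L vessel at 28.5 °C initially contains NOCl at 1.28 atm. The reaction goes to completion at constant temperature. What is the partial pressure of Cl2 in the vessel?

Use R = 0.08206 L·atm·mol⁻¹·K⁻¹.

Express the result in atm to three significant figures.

n(NOCl)₀ = PV/RT = (1.28 × 8.90) / (0.08206 × 301.65) = 0.4602 mol
n(Cl2) = (1/2) × 0.4602 = 0.2301 mol
P(Cl2) = nRT/V = 0.2301 × 0.08206 × 301.65 / 8.90 = 0.6400 atm

0.640 atm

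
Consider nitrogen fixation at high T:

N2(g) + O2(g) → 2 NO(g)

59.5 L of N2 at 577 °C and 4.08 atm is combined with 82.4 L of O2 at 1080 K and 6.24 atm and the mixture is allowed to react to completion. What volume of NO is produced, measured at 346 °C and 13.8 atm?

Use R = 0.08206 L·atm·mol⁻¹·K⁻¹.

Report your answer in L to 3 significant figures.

25.6 L

n(N2) = PV/RT = (4.08 × 59.5) / (0.08206 × 850.15) = 3.480 mol
n(O2) = PV/RT = (6.24 × 82.4) / (0.08206 × 1080) = 5.802 mol
For 3.480 mol N2, stoichiometry requires (1/1) × 3.480 = 3.480 mol O2; 5.802 mol is available, so N2 is limiting.
n(NO) = (2/1) × 3.480 = 6.960 mol
V(NO) = nRT/P = 6.960 × 0.08206 × 619.15 / 13.8 = 25.62 L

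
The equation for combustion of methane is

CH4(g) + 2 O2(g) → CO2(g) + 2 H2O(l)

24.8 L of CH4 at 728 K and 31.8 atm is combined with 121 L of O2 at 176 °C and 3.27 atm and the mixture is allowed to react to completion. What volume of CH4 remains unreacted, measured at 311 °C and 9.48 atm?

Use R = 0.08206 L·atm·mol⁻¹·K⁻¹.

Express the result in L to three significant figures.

n(CH4) = PV/RT = (31.8 × 24.8) / (0.08206 × 728) = 13.20 mol
n(O2) = PV/RT = (3.27 × 121) / (0.08206 × 449.15) = 10.74 mol
For 13.20 mol CH4, stoichiometry requires (2/1) × 13.20 = 26.40 mol O2; 10.74 mol is available, so O2 is limiting.
n(CH4) consumed = (1/2) × 10.74 = 5.370 mol; remaining = 13.20 − 5.370 = 7.830 mol
V(CH4) = nRT/P = 7.830 × 0.08206 × 584.15 / 9.48 = 39.59 L

39.6 L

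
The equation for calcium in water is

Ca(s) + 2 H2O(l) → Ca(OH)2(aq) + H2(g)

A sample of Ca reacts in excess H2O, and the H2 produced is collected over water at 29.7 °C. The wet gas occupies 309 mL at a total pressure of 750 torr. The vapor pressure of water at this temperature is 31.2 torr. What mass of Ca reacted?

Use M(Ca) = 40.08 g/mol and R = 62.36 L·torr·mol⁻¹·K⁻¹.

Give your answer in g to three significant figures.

0.471 g

P(H2) = 750 − 31.2 = 718.8 torr
n(H2) = PV/RT = (718.8 × 0.3090) / (62.36 × 302.85) = 0.01176 mol
n(Ca) = (1/1) × 0.01176 = 0.01176 mol
m(Ca) = 0.01176 × 40.08 = 0.4713 g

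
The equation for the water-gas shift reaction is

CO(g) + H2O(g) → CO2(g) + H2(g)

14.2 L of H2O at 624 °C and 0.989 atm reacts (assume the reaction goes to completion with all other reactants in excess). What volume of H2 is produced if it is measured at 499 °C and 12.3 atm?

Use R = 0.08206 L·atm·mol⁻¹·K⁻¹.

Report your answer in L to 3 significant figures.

0.983 L

n(H2O) = PV/RT = (0.989 × 14.2) / (0.08206 × 897.15) = 0.1908 mol
n(H2) = (1/1) × 0.1908 = 0.1908 mol
V = nRT/P = 0.1908 × 0.08206 × 772.15 / 12.3 = 0.9829 L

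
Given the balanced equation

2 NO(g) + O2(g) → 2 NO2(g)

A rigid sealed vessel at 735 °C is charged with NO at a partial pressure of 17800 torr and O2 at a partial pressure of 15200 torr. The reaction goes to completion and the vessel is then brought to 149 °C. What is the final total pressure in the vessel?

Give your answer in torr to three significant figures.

10100 torr

With V and T fixed, P_i ∝ n_i, so the mole ratios apply directly to partial pressures at 735 °C.
P(O2) required for 17800 torr of NO = (1/2) × 17800 = 8900 torr; available 15200 torr, so NO is limiting.
P(O2) remaining = 15200 − (1/2) × 17800 = 6300 torr
P(gaseous products) = (2)/2 × 17800 = 17800 torr
P_total at 735 °C = 6300 + 17800 = 24100 torr
Scaling to 149 °C: P = 24100 × 422.15/1008.15 = 10090 torr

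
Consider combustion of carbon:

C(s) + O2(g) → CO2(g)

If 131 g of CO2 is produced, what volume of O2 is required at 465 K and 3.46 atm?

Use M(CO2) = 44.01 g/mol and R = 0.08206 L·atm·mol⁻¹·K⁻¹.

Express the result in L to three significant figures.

n(CO2) = 131.0 / 44.01 = 2.977 mol
n(O2) = (1/1) × 2.977 = 2.977 mol
V = nRT/P = 2.977 × 0.08206 × 465 / 3.46 = 32.83 L

32.8 L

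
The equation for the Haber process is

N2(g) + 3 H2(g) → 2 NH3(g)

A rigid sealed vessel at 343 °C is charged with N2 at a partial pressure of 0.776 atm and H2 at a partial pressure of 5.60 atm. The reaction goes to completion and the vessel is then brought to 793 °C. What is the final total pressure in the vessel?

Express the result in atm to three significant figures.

With V and T fixed, P_i ∝ n_i, so the mole ratios apply directly to partial pressures at 343 °C.
P(H2) required for 0.776 atm of N2 = (3/1) × 0.776 = 2.328 atm; available 5.60 atm, so N2 is limiting.
P(H2) remaining = 5.60 − (3/1) × 0.776 = 3.272 atm
P(gaseous products) = (2)/1 × 0.776 = 1.552 atm
P_total at 343 °C = 3.272 + 1.552 = 4.824 atm
Scaling to 793 °C: P = 4.824 × 1066.15/616.15 = 8.347 atm

8.35 atm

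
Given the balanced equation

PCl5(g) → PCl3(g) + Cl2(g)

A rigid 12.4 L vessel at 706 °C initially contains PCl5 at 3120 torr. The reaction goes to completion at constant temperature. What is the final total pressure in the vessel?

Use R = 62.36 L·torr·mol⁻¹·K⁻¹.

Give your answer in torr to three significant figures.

6240 torr

At constant T and V, P ∝ n(gas): 1 mol gas → 2 mol gas.
P_final = (2/1) × 3120 = 6240 torr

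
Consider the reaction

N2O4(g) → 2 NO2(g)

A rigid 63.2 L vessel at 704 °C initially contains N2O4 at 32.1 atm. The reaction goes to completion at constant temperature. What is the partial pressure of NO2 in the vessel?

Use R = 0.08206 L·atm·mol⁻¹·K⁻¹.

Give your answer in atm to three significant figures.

n(N2O4)₀ = PV/RT = (32.1 × 63.2) / (0.08206 × 977.15) = 25.30 mol
n(NO2) = (2/1) × 25.30 = 50.60 mol
P(NO2) = nRT/V = 50.60 × 0.08206 × 977.15 / 63.2 = 64.20 atm

64.2 atm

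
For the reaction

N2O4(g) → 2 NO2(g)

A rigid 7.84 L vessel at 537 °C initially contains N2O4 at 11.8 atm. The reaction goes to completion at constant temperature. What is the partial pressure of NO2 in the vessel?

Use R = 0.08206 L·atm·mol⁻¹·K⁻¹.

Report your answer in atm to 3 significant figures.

23.6 atm

n(N2O4)₀ = PV/RT = (11.8 × 7.84) / (0.08206 × 810.15) = 1.392 mol
n(NO2) = (2/1) × 1.392 = 2.784 mol
P(NO2) = nRT/V = 2.784 × 0.08206 × 810.15 / 7.84 = 23.61 atm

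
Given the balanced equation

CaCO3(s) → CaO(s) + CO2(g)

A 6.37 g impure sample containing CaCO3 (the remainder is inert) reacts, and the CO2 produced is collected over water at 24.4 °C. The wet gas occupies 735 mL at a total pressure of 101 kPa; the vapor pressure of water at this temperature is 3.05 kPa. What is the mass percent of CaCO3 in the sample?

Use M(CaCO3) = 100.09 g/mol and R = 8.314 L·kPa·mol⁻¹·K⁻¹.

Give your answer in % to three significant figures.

P(CO2) = 101 − 3.05 = 97.95 kPa
n(CO2) = PV/RT = (97.95 × 0.7350) / (8.314 × 297.55) = 0.02910 mol
n(CaCO3) = (1/1) × 0.02910 = 0.02910 mol
m(CaCO3) = 0.02910 × 100.09 = 2.913 g
%CaCO3 = 2.913 / 6.37 × 100 = 45.73%

45.7 %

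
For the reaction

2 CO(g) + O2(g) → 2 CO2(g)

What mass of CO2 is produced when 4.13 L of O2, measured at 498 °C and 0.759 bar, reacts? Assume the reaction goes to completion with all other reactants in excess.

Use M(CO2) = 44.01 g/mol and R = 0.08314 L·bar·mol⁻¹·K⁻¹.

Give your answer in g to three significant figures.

4.30 g

n(O2) = PV/RT = (0.759 × 4.13) / (0.08314 × 771.15) = 0.04889 mol
n(CO2) = (2/1) × 0.04889 = 0.09778 mol
m(CO2) = 0.09778 × 44.01 = 4.303 g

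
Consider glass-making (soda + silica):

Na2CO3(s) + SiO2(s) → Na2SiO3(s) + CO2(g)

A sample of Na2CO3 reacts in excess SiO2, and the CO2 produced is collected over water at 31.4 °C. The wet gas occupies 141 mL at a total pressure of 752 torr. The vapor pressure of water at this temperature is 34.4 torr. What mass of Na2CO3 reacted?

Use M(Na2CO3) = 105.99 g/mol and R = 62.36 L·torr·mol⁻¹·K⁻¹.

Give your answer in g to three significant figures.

P(CO2) = 752 − 34.4 = 717.6 torr
n(CO2) = PV/RT = (717.6 × 0.1410) / (62.36 × 304.55) = 0.005328 mol
n(Na2CO3) = (1/1) × 0.005328 = 0.005328 mol
m(Na2CO3) = 0.005328 × 105.99 = 0.5647 g

0.565 g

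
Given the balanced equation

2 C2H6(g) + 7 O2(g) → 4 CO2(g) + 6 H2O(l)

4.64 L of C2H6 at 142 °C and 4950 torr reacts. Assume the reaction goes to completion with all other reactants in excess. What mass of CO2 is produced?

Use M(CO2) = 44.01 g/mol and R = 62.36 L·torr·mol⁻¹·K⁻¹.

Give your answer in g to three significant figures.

78.1 g

n(C2H6) = PV/RT = (4950 × 4.64) / (62.36 × 415.15) = 0.8872 mol
n(CO2) = (4/2) × 0.8872 = 1.774 mol
m(CO2) = 1.774 × 44.01 = 78.07 g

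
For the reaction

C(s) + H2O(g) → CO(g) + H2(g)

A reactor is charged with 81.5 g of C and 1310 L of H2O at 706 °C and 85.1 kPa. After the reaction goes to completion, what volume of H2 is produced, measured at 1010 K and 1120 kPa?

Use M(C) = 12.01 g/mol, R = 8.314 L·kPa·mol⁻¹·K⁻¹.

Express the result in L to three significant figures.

n(C) = 81.5 / 12.01 = 6.786 mol
n(H2O) = PV/RT = (85.1 × 1310) / (8.314 × 979.15) = 13.69 mol
For 6.786 mol C, stoichiometry requires (1/1) × 6.786 = 6.786 mol H2O; 13.69 mol is available, so C is limiting.
n(H2) = (1/1) × 6.786 = 6.786 mol
V(H2) = nRT/P = 6.786 × 8.314 × 1010 / 1120 = 50.88 L

50.9 L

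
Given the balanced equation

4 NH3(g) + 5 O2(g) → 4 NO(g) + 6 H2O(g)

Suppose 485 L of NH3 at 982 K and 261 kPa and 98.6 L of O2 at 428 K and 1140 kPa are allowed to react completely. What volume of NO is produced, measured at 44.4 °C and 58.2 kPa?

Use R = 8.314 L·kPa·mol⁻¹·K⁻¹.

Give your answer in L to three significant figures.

703 L

n(NH3) = PV/RT = (261 × 485) / (8.314 × 982) = 15.50 mol
n(O2) = PV/RT = (1140 × 98.6) / (8.314 × 428) = 31.59 mol
For 15.50 mol NH3, stoichiometry requires (5/4) × 15.50 = 19.38 mol O2; 31.59 mol is available, so NH3 is limiting.
n(NO) = (4/4) × 15.50 = 15.50 mol
V(NO) = nRT/P = 15.50 × 8.314 × 317.55 / 58.2 = 703.1 L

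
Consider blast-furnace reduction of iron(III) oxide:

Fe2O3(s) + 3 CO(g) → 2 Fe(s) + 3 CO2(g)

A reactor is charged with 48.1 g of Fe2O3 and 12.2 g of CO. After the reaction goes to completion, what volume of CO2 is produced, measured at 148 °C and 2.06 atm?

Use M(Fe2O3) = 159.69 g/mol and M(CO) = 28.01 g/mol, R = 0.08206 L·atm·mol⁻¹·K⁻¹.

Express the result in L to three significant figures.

7.31 L

n(Fe2O3) = 48.1 / 159.69 = 0.3012 mol
n(CO) = 12.2 / 28.01 = 0.4356 mol
For 0.3012 mol Fe2O3, stoichiometry requires (3/1) × 0.3012 = 0.9036 mol CO; 0.4356 mol is available, so CO is limiting.
n(CO2) = (3/3) × 0.4356 = 0.4356 mol
V(CO2) = nRT/P = 0.4356 × 0.08206 × 421.15 / 2.06 = 7.308 L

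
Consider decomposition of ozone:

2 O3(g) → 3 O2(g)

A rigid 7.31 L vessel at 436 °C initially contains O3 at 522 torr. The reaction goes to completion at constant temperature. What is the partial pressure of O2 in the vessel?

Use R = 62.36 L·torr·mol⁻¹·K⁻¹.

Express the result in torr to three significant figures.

n(O3)₀ = PV/RT = (522 × 7.31) / (62.36 × 709.15) = 0.08629 mol
n(O2) = (3/2) × 0.08629 = 0.1294 mol
P(O2) = nRT/V = 0.1294 × 62.36 × 709.15 / 7.31 = 782.8 torr

783 torr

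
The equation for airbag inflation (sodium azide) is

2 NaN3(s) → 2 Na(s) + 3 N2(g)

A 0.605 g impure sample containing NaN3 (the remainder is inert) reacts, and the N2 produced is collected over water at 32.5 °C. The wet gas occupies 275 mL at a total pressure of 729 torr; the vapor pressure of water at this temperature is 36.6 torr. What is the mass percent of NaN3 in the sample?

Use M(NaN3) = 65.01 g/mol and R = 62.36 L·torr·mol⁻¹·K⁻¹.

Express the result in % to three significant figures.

71.6 %

P(N2) = 729 − 36.6 = 692.4 torr
n(N2) = PV/RT = (692.4 × 0.2750) / (62.36 × 305.65) = 0.009990 mol
n(NaN3) = (2/3) × 0.009990 = 0.006660 mol
m(NaN3) = 0.006660 × 65.01 = 0.4330 g
%NaN3 = 0.4330 / 0.605 × 100 = 71.57%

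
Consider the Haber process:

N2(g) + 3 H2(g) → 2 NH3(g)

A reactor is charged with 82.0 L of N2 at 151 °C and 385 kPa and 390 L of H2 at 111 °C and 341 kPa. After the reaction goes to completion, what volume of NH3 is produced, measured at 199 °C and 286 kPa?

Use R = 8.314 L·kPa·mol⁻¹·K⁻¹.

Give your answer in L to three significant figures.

246 L

n(N2) = PV/RT = (385 × 82.0) / (8.314 × 424.15) = 8.953 mol
n(H2) = PV/RT = (341 × 390) / (8.314 × 384.15) = 41.64 mol
For 8.953 mol N2, stoichiometry requires (3/1) × 8.953 = 26.86 mol H2; 41.64 mol is available, so N2 is limiting.
n(NH3) = (2/1) × 8.953 = 17.91 mol
V(NH3) = nRT/P = 17.91 × 8.314 × 472.15 / 286 = 245.8 L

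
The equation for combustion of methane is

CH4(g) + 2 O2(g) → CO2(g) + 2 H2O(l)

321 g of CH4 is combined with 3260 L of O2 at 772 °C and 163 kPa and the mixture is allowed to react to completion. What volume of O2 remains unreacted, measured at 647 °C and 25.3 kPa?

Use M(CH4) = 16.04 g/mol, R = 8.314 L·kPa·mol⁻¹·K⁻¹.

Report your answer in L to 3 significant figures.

n(CH4) = 321 / 16.04 = 20.01 mol
n(O2) = PV/RT = (163 × 3260) / (8.314 × 1045.15) = 61.15 mol
For 20.01 mol CH4, stoichiometry requires (2/1) × 20.01 = 40.02 mol O2; 61.15 mol is available, so CH4 is limiting.
n(O2) consumed = (2/1) × 20.01 = 40.02 mol; remaining = 61.15 − 40.02 = 21.13 mol
V(O2) = nRT/P = 21.13 × 8.314 × 920.15 / 25.3 = 6389 L

6390 L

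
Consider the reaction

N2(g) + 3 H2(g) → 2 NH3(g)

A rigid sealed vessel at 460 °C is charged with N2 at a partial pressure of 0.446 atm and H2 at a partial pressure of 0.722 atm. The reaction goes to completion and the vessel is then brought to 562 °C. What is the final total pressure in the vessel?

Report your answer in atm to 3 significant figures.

At constant V, partial pressures at 460 °C are proportional to moles, so apply stoichiometry directly to pressures.
P(H2) required for 0.446 atm of N2 = (3/1) × 0.446 = 1.338 atm; available 0.722 atm, so H2 is limiting.
P(N2) remaining = 0.446 − (1/3) × 0.722 = 0.2053 atm
P(gaseous products) = (2)/3 × 0.722 = 0.4813 atm
P_total at 460 °C = 0.2053 + 0.4813 = 0.6866 atm
Scaling to 562 °C: P = 0.6866 × 835.15/733.15 = 0.7821 atm

0.782 atm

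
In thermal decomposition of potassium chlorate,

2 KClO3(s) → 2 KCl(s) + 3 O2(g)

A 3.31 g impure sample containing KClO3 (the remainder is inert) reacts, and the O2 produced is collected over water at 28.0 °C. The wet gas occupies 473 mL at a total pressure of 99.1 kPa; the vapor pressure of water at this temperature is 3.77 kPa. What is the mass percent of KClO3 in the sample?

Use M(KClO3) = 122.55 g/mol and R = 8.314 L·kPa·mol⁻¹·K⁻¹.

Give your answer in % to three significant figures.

44.5 %

P(O2) = 99.1 − 3.77 = 95.33 kPa
n(O2) = PV/RT = (95.33 × 0.4730) / (8.314 × 301.15) = 0.01801 mol
n(KClO3) = (2/3) × 0.01801 = 0.01201 mol
m(KClO3) = 0.01201 × 122.55 = 1.472 g
%KClO3 = 1.472 / 3.31 × 100 = 44.47%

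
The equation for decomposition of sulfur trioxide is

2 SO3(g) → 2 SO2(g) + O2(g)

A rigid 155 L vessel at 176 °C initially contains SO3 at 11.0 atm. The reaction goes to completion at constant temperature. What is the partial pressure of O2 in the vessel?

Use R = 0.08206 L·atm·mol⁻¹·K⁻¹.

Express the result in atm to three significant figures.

5.50 atm

n(SO3)₀ = PV/RT = (11.0 × 155) / (0.08206 × 449.15) = 46.26 mol
n(O2) = (1/2) × 46.26 = 23.13 mol
P(O2) = nRT/V = 23.13 × 0.08206 × 449.15 / 155 = 5.500 atm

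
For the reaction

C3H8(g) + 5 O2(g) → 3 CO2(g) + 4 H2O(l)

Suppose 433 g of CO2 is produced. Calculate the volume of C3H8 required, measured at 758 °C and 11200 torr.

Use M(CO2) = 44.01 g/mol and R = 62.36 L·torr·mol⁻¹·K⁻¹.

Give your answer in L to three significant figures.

18.8 L

n(CO2) = 433.0 / 44.01 = 9.839 mol
n(C3H8) = (1/3) × 9.839 = 3.280 mol
V = nRT/P = 3.280 × 62.36 × 1031.15 / 11200 = 18.83 L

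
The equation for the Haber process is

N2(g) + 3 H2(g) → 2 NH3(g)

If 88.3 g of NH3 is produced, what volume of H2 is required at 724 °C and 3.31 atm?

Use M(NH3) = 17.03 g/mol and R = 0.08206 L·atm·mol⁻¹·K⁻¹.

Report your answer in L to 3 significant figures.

n(NH3) = 88.30 / 17.03 = 5.185 mol
n(H2) = (3/2) × 5.185 = 7.777 mol
V = nRT/P = 7.777 × 0.08206 × 997.15 / 3.31 = 192.3 L

192 L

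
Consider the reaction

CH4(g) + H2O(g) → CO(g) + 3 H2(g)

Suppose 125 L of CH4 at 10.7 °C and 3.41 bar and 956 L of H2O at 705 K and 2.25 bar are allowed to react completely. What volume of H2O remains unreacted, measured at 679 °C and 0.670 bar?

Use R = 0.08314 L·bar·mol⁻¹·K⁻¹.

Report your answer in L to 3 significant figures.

n(CH4) = PV/RT = (3.41 × 125) / (0.08314 × 283.85) = 18.06 mol
n(H2O) = PV/RT = (2.25 × 956) / (0.08314 × 705) = 36.70 mol
For 18.06 mol CH4, stoichiometry requires (1/1) × 18.06 = 18.06 mol H2O; 36.70 mol is available, so CH4 is limiting.
n(H2O) consumed = (1/1) × 18.06 = 18.06 mol; remaining = 36.70 − 18.06 = 18.64 mol
V(H2O) = nRT/P = 18.64 × 0.08314 × 952.15 / 0.670 = 2202 L

2200 L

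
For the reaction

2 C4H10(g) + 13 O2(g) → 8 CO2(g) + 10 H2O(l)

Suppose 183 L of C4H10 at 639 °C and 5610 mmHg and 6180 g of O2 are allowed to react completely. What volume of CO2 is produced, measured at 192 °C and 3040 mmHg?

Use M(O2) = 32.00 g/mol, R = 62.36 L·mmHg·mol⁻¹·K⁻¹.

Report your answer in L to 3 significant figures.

689 L

n(C4H10) = PV/RT = (5610 × 183) / (62.36 × 912.15) = 18.05 mol
n(O2) = 6180 / 32.00 = 193.1 mol
For 18.05 mol C4H10, stoichiometry requires (13/2) × 18.05 = 117.3 mol O2; 193.1 mol is available, so C4H10 is limiting.
n(CO2) = (8/2) × 18.05 = 72.20 mol
V(CO2) = nRT/P = 72.20 × 62.36 × 465.15 / 3040 = 688.9 L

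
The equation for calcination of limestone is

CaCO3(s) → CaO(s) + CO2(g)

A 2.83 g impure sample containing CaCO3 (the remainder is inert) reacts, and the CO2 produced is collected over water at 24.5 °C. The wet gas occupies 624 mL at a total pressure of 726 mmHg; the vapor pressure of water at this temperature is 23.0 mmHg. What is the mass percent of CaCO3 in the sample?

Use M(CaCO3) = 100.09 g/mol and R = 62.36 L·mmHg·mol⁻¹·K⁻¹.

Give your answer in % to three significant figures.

P(CO2) = 726 − 23.0 = 703.0 mmHg
n(CO2) = PV/RT = (703.0 × 0.6240) / (62.36 × 297.65) = 0.02363 mol
n(CaCO3) = (1/1) × 0.02363 = 0.02363 mol
m(CaCO3) = 0.02363 × 100.09 = 2.365 g
%CaCO3 = 2.365 / 2.83 × 100 = 83.57%

83.6 %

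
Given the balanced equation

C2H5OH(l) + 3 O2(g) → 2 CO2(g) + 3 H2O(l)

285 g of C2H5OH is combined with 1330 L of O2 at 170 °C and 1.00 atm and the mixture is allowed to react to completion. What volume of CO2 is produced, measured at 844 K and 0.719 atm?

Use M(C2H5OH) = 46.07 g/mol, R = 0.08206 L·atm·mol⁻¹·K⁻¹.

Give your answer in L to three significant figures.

n(C2H5OH) = 285 / 46.07 = 6.186 mol
n(O2) = PV/RT = (1.00 × 1330) / (0.08206 × 443.15) = 36.57 mol
For 6.186 mol C2H5OH, stoichiometry requires (3/1) × 6.186 = 18.56 mol O2; 36.57 mol is available, so C2H5OH is limiting.
n(CO2) = (2/1) × 6.186 = 12.37 mol
V(CO2) = nRT/P = 12.37 × 0.08206 × 844 / 0.719 = 1192 L

1190 L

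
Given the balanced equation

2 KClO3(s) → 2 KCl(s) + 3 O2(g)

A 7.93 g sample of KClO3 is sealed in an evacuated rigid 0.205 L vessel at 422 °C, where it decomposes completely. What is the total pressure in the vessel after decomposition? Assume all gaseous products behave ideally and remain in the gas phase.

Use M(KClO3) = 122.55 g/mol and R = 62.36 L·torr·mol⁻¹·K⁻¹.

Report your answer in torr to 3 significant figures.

20500 torr

n(KClO3) = 7.93 / 122.55 = 0.06471 mol
n(gas produced) = (3/2) × 0.06471 = 0.09707 mol
P = nRT/V = 0.09707 × 62.36 × 695.15 / 0.205 = 20530 torr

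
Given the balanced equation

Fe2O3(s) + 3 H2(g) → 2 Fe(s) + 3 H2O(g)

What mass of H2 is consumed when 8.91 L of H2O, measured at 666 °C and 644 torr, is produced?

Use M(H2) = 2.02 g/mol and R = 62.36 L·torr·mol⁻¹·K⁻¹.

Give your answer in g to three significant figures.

0.198 g

n(H2O) = PV/RT = (644 × 8.91) / (62.36 × 939.15) = 0.09798 mol
n(H2) = (3/3) × 0.09798 = 0.09798 mol
m(H2) = 0.09798 × 2.02 = 0.1979 g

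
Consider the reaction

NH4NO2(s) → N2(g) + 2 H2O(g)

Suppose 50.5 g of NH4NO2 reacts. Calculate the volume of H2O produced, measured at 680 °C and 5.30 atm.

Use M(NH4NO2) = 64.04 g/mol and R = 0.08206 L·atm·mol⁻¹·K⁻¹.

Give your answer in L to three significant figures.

23.3 L

n(NH4NO2) = 50.50 / 64.04 = 0.7886 mol
n(H2O) = (2/1) × 0.7886 = 1.577 mol
V = nRT/P = 1.577 × 0.08206 × 953.15 / 5.30 = 23.27 L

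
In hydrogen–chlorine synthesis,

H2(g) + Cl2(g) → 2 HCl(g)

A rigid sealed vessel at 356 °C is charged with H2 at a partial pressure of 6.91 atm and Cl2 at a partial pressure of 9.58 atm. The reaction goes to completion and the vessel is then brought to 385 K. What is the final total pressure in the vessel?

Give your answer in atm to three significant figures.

10.1 atm

At constant V, partial pressures at 356 °C are proportional to moles, so apply stoichiometry directly to pressures.
P(Cl2) required for 6.91 atm of H2 = (1/1) × 6.91 = 6.910 atm; available 9.58 atm, so H2 is limiting.
P(Cl2) remaining = 9.58 − (1/1) × 6.91 = 2.670 atm
P(gaseous products) = (2)/1 × 6.91 = 13.82 atm
P_total at 356 °C = 2.670 + 13.82 = 16.49 atm
Scaling to 385 K: P = 16.49 × 385/629.15 = 10.09 atm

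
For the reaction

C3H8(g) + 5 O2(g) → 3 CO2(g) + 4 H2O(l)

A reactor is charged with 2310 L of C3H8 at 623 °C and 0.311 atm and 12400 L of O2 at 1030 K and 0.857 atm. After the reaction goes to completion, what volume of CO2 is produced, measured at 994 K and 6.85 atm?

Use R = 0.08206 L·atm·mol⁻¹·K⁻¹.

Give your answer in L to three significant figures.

349 L

n(C3H8) = PV/RT = (0.311 × 2310) / (0.08206 × 896.15) = 9.769 mol
n(O2) = PV/RT = (0.857 × 12400) / (0.08206 × 1030) = 125.7 mol
For 9.769 mol C3H8, stoichiometry requires (5/1) × 9.769 = 48.84 mol O2; 125.7 mol is available, so C3H8 is limiting.
n(CO2) = (3/1) × 9.769 = 29.31 mol
V(CO2) = nRT/P = 29.31 × 0.08206 × 994 / 6.85 = 349.0 L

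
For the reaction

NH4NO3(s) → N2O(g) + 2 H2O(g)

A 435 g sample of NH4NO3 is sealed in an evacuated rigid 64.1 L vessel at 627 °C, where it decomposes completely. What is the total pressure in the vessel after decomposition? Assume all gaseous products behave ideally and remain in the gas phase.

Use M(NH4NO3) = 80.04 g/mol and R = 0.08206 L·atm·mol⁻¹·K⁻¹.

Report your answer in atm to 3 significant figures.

18.8 atm

n(NH4NO3) = 435 / 80.04 = 5.435 mol
n(gas produced) = (3/1) × 5.435 = 16.30 mol
P = nRT/V = 16.30 × 0.08206 × 900.15 / 64.1 = 18.78 atm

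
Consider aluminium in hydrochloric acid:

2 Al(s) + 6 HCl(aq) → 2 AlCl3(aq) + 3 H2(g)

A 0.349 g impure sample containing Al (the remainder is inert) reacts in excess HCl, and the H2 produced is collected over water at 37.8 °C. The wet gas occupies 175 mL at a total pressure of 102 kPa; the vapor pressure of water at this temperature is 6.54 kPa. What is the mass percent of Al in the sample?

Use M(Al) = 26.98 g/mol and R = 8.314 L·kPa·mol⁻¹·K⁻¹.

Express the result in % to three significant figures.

P(H2) = 102 − 6.54 = 95.46 kPa
n(H2) = PV/RT = (95.46 × 0.1750) / (8.314 × 310.95) = 0.006462 mol
n(Al) = (2/3) × 0.006462 = 0.004308 mol
m(Al) = 0.004308 × 26.98 = 0.1162 g
%Al = 0.1162 / 0.349 × 100 = 33.30%

33.3 %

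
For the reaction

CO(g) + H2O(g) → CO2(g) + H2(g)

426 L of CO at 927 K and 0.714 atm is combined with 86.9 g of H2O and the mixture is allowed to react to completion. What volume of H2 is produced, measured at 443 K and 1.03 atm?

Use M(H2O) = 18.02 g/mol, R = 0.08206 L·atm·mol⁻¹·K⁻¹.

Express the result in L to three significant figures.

n(CO) = PV/RT = (0.714 × 426) / (0.08206 × 927) = 3.998 mol
n(H2O) = 86.9 / 18.02 = 4.822 mol
For 3.998 mol CO, stoichiometry requires (1/1) × 3.998 = 3.998 mol H2O; 4.822 mol is available, so CO is limiting.
n(H2) = (1/1) × 3.998 = 3.998 mol
V(H2) = nRT/P = 3.998 × 0.08206 × 443 / 1.03 = 141.1 L

141 L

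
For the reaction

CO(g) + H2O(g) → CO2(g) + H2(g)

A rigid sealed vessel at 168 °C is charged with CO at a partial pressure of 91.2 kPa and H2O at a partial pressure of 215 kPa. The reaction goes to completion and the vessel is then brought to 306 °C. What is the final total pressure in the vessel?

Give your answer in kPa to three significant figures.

With V and T fixed, P_i ∝ n_i, so the mole ratios apply directly to partial pressures at 168 °C.
P(H2O) required for 91.2 kPa of CO = (1/1) × 91.2 = 91.20 kPa; available 215 kPa, so CO is limiting.
P(H2O) remaining = 215 − (1/1) × 91.2 = 123.8 kPa
P(gaseous products) = (1+1)/1 × 91.2 = 182.4 kPa
P_total at 168 °C = 123.8 + 182.4 = 306.2 kPa
Scaling to 306 °C: P = 306.2 × 579.15/441.15 = 402.0 kPa

402 kPa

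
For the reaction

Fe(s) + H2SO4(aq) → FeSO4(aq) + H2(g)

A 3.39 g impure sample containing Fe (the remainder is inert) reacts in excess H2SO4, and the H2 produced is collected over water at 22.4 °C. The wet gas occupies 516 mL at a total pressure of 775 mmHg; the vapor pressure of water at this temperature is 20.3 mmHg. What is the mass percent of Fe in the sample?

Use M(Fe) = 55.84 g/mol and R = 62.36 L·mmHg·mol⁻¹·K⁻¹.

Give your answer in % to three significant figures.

P(H2) = 775 − 20.3 = 754.7 mmHg
n(H2) = PV/RT = (754.7 × 0.5160) / (62.36 × 295.55) = 0.02113 mol
n(Fe) = (1/1) × 0.02113 = 0.02113 mol
m(Fe) = 0.02113 × 55.84 = 1.180 g
%Fe = 1.180 / 3.39 × 100 = 34.81%

34.8 %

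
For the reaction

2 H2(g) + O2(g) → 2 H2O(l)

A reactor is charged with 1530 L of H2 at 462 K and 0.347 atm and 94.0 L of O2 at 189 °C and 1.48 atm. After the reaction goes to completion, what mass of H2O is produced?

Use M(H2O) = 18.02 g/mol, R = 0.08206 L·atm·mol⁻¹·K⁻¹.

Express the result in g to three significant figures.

n(H2) = PV/RT = (0.347 × 1530) / (0.08206 × 462) = 14.00 mol
n(O2) = PV/RT = (1.48 × 94.0) / (0.08206 × 462.15) = 3.668 mol
For 14.00 mol H2, stoichiometry requires (1/2) × 14.00 = 7.000 mol O2; 3.668 mol is available, so O2 is limiting.
n(H2O) = (2/1) × 3.668 = 7.336 mol
m(H2O) = 7.336 × 18.02 = 132.2 g

132 g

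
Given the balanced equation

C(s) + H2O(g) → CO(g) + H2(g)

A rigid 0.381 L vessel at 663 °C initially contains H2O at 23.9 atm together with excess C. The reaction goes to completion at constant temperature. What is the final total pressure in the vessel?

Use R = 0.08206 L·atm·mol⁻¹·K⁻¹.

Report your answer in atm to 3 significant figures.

47.8 atm

Since T and V are fixed, P_final/P_initial = n_final/n_initial = 2/1.
P_final = (2/1) × 23.9 = 47.80 atm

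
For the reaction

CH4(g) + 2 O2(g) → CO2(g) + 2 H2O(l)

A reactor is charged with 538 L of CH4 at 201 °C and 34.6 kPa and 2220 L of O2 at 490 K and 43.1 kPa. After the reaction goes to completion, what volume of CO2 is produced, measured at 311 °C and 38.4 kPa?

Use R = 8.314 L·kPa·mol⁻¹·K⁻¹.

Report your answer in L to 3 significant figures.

n(CH4) = PV/RT = (34.6 × 538) / (8.314 × 474.15) = 4.722 mol
n(O2) = PV/RT = (43.1 × 2220) / (8.314 × 490) = 23.49 mol
For 4.722 mol CH4, stoichiometry requires (2/1) × 4.722 = 9.444 mol O2; 23.49 mol is available, so CH4 is limiting.
n(CO2) = (1/1) × 4.722 = 4.722 mol
V(CO2) = nRT/P = 4.722 × 8.314 × 584.15 / 38.4 = 597.2 L

597 L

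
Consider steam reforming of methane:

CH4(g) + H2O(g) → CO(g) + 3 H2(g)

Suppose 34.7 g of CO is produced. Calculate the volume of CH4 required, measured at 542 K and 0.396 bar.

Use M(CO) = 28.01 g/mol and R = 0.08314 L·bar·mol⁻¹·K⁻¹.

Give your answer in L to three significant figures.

141 L

n(CO) = 34.70 / 28.01 = 1.239 mol
n(CH4) = (1/1) × 1.239 = 1.239 mol
V = nRT/P = 1.239 × 0.08314 × 542 / 0.396 = 141.0 L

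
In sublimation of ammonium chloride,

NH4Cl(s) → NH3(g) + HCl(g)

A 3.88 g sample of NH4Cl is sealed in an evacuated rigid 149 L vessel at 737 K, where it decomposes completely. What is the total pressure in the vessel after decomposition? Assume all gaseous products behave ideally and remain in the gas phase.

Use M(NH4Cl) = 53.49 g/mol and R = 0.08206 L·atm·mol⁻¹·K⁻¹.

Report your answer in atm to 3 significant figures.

n(NH4Cl) = 3.88 / 53.49 = 0.07254 mol
n(gas produced) = (2/1) × 0.07254 = 0.1451 mol
P = nRT/V = 0.1451 × 0.08206 × 737 / 149 = 0.05890 atm

0.0589 atm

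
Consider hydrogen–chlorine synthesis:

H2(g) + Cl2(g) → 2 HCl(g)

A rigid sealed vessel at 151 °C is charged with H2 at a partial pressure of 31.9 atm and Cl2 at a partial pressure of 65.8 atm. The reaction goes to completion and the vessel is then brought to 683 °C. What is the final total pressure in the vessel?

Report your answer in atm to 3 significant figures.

With V and T fixed, P_i ∝ n_i, so the mole ratios apply directly to partial pressures at 151 °C.
P(Cl2) required for 31.9 atm of H2 = (1/1) × 31.9 = 31.90 atm; available 65.8 atm, so H2 is limiting.
P(Cl2) remaining = 65.8 − (1/1) × 31.9 = 33.90 atm
P(gaseous products) = (2)/1 × 31.9 = 63.80 atm
P_total at 151 °C = 33.90 + 63.80 = 97.70 atm
Scaling to 683 °C: P = 97.70 × 956.15/424.15 = 220.2 atm

220 atm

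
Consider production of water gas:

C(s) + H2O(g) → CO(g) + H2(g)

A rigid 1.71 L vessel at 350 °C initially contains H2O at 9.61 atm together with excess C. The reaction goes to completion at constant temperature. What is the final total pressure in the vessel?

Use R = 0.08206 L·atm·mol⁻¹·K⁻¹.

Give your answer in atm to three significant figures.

19.2 atm

At constant T and V, P ∝ n(gas): 1 mol gas → 2 mol gas.
P_final = (2/1) × 9.61 = 19.22 atm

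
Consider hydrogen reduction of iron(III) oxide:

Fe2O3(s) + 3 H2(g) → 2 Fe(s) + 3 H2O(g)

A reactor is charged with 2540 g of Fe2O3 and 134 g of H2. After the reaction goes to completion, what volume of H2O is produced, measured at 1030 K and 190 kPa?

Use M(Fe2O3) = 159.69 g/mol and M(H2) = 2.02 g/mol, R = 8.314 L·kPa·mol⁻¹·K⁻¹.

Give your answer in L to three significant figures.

2150 L

n(Fe2O3) = 2540 / 159.69 = 15.91 mol
n(H2) = 134 / 2.02 = 66.34 mol
For 15.91 mol Fe2O3, stoichiometry requires (3/1) × 15.91 = 47.73 mol H2; 66.34 mol is available, so Fe2O3 is limiting.
n(H2O) = (3/1) × 15.91 = 47.73 mol
V(H2O) = nRT/P = 47.73 × 8.314 × 1030 / 190 = 2151 L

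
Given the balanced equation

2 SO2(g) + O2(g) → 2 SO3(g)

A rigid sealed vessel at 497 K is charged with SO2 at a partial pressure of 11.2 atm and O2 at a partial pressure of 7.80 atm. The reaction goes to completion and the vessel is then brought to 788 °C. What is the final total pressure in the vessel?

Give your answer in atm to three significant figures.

28.6 atm

With V and T fixed, P_i ∝ n_i, so the mole ratios apply directly to partial pressures at 497 K.
P(O2) required for 11.2 atm of SO2 = (1/2) × 11.2 = 5.600 atm; available 7.80 atm, so SO2 is limiting.
P(O2) remaining = 7.80 − (1/2) × 11.2 = 2.200 atm
P(gaseous products) = (2)/2 × 11.2 = 11.20 atm
P_total at 497 K = 2.200 + 11.20 = 13.40 atm
Scaling to 788 °C: P = 13.40 × 1061.15/497 = 28.61 atm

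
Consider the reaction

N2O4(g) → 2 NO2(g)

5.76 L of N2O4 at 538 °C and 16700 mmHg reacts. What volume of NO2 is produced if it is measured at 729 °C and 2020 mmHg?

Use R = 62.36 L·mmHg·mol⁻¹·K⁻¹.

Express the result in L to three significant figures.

n(N2O4) = PV/RT = (16700 × 5.76) / (62.36 × 811.15) = 1.902 mol
n(NO2) = (2/1) × 1.902 = 3.804 mol
V = nRT/P = 3.804 × 62.36 × 1002.15 / 2020 = 117.7 L

118 L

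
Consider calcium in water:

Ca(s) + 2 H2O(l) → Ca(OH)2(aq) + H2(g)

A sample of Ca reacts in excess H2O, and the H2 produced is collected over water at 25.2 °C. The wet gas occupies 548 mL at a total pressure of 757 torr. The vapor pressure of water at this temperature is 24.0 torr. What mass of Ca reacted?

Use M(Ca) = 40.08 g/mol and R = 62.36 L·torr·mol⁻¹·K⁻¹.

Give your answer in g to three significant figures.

0.865 g

P(H2) = 757 − 24.0 = 733.0 torr
n(H2) = PV/RT = (733.0 × 0.5480) / (62.36 × 298.35) = 0.02159 mol
n(Ca) = (1/1) × 0.02159 = 0.02159 mol
m(Ca) = 0.02159 × 40.08 = 0.8653 g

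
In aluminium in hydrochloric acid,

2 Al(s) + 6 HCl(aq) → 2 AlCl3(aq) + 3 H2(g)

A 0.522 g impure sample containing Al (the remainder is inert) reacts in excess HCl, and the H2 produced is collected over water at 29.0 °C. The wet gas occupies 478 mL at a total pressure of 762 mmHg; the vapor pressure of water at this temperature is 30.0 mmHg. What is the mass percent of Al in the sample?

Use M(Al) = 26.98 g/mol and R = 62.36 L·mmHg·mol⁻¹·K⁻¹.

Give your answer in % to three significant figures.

64.0 %

P(H2) = 762 − 30.0 = 732.0 mmHg
n(H2) = PV/RT = (732.0 × 0.4780) / (62.36 × 302.15) = 0.01857 mol
n(Al) = (2/3) × 0.01857 = 0.01238 mol
m(Al) = 0.01238 × 26.98 = 0.3340 g
%Al = 0.3340 / 0.522 × 100 = 63.98%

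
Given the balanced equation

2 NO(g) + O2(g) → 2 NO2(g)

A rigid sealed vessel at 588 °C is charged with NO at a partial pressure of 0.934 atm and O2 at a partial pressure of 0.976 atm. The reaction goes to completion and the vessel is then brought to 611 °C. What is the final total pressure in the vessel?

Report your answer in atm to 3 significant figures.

1.48 atm

At constant V, partial pressures at 588 °C are proportional to moles, so apply stoichiometry directly to pressures.
P(O2) required for 0.934 atm of NO = (1/2) × 0.934 = 0.4670 atm; available 0.976 atm, so NO is limiting.
P(O2) remaining = 0.976 − (1/2) × 0.934 = 0.5090 atm
P(gaseous products) = (2)/2 × 0.934 = 0.9340 atm
P_total at 588 °C = 0.5090 + 0.9340 = 1.443 atm
Scaling to 611 °C: P = 1.443 × 884.15/861.15 = 1.482 atm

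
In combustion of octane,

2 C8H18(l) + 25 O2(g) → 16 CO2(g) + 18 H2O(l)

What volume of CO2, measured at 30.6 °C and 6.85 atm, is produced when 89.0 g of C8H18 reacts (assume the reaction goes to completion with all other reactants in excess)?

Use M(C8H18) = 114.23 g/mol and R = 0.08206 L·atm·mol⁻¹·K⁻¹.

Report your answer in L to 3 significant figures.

n(C8H18) = 89.00 / 114.23 = 0.7791 mol
n(CO2) = (16/2) × 0.7791 = 6.233 mol
V = nRT/P = 6.233 × 0.08206 × 303.75 / 6.85 = 22.68 L

22.7 L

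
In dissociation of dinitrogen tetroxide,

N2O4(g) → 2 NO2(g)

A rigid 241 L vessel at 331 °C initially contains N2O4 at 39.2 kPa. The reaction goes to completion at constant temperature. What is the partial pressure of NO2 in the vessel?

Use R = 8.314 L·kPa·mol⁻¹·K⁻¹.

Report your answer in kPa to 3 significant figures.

78.4 kPa

n(N2O4)₀ = PV/RT = (39.2 × 241) / (8.314 × 604.15) = 1.881 mol
n(NO2) = (2/1) × 1.881 = 3.762 mol
P(NO2) = nRT/V = 3.762 × 8.314 × 604.15 / 241 = 78.41 kPa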